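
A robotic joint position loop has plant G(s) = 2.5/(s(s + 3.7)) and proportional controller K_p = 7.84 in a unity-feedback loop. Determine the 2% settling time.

The closed-loop denominator s² + 3.7s + 19.6 gives ω_n = √19.6 = 4.427 and ζ = 3.7/(2ω_n) = 0.4179.
2% settling time T_s ≈ 4/(ζω_n) = 4/1.85 = 2.16 s.

T_s ≈ 2.16 s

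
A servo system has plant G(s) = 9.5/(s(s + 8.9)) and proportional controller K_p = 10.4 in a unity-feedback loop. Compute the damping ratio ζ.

With unity feedback the closed-loop characteristic equation is s² + 8.9s + 10.4·9.5 = s² + 8.9s + 98.8 = 0.
Matching s² + 2ζω_n s + ω_n²: ω_n = √98.8 = 9.94 rad/s and 2ζω_n = 8.9, so ζ = 8.9/(2·9.94) = 0.448.

ζ = 0.448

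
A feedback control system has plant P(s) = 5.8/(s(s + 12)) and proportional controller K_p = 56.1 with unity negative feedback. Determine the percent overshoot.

33%

The closed-loop denominator s² + 12s + 325.4 gives ω_n = √325.4 = 18.04 and ζ = 12/(2ω_n) = 0.3326.
%OS = 100·exp(−πζ/√(1−ζ²)) = 100·exp(−π·0.3326/√0.8894) = 33%.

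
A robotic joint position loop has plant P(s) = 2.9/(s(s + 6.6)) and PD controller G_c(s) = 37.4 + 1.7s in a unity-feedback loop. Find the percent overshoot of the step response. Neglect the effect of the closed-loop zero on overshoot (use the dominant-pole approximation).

12.4%

Forward path: (37.4 + 1.7s)·2.9/(s(s+6.6)). The closed-loop characteristic equation is s² + (6.6 + 2.9·1.7)s + 2.9·37.4 = 0.
That is s² + 11.53s + 108.5 = 0, so ω_n = 10.41 rad/s and ζ = 11.53/(2·10.41) = 0.5536.
%OS = 100·exp(−πζ/√(1−ζ²)) = 12.4%.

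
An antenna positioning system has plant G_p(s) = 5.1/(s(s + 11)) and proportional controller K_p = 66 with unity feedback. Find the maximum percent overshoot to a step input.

Closed-loop characteristic equation: s² + 11s + 336.6 = 0, so ω_n = 18.35 rad/s and ζ = 11/(2·18.35) = 0.2998.
%OS = 100·exp(−πζ/√(1−ζ²)) = 100·exp(−π·0.2998/√0.9101) = 37.3%.

37.3%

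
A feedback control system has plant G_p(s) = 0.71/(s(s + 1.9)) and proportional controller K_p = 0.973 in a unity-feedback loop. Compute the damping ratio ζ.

1 + K_p·G_p(s) = 0 gives s² + 1.9s + 0.6908 = 0.
So ω_n² = 0.6908 ⇒ ω_n = 0.8312 rad/s, and ζ = 1.9/(2ω_n) = 1.14.

ζ = 1.14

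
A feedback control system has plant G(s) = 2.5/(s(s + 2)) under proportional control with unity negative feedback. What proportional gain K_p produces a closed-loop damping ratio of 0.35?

Closed-loop characteristic equation: s² + 2s + K_p·2.5 = 0.
So ω_n = √(2.5K_p) and 2ζω_n = 2, giving ζ = 2/(2√(2.5K_p)).
Setting ζ = 0.35: √(2.5K_p) = 2/(2·0.35) = 2.857, so K_p = 8.163/2.5 = 3.27.

K_p = 3.27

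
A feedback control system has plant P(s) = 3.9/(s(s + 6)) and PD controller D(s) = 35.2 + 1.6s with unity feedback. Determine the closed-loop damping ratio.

ζ = 0.522

Forward path: (35.2 + 1.6s)·3.9/(s(s+6)). The closed-loop characteristic equation is s² + (6 + 3.9·1.6)s + 3.9·35.2 = 0.
That is s² + 12.24s + 137.3 = 0, so ω_n = 11.72 rad/s and ζ = 12.24/(2·11.72) = 0.5223.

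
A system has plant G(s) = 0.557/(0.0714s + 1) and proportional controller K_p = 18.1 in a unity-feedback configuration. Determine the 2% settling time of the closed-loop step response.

Closed loop: T(s) = K_p·G/(1+K_p·G) = 10.08/(0.0714s + 1 + 10.08), with pole at s = −(1 + 10.08)/0.0714 = −155.2.
τ = 1/155.2 = 0.006443 s, so 2% settling time ≈ 4τ = 0.0258 s.

T_s ≈ 0.0258 s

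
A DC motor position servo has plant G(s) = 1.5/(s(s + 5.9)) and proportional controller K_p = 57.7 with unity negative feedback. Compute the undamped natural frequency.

1 + K_p·G(s) = 0 gives s² + 5.9s + 86.55 = 0.
Matching s² + 2ζω_n s + ω_n²: ω_n = √86.55 = 9.303 rad/s and 2ζω_n = 5.9, so ζ = 5.9/(2·9.303) = 0.317.

ω_n = 9.3 rad/s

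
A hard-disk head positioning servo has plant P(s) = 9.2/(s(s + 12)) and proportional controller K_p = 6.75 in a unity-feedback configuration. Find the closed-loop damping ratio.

The closed-loop denominator is s(s+12) + 6.75·9.2 = s² + 12s + 62.1.
So ω_n² = 62.1 ⇒ ω_n = 7.88 rad/s, and ζ = 12/(2ω_n) = 0.761.

ζ = 0.761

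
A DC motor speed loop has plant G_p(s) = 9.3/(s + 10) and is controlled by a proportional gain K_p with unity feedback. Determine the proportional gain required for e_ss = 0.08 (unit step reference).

For a type-0 loop with proportional control, e_ss = 1/(1 + K_p·G_p(0)).
G_p(0) = 0.93. Require 1/(1 + K_p·0.93) = 0.08, so 1 + 0.93·K_p = 12.5.
K_p = (12.5 − 1)/0.93 = 12.4.

K_p = 12.4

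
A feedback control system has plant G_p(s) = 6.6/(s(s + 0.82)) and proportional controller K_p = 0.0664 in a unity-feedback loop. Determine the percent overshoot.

8.39%

The closed-loop denominator s² + 0.82s + 0.4382 gives ω_n = √0.4382 = 0.662 and ζ = 0.82/(2ω_n) = 0.6193.
%OS = 100·exp(−πζ/√(1−ζ²)) = 100·exp(−π·0.6193/√0.6164) = 8.39%.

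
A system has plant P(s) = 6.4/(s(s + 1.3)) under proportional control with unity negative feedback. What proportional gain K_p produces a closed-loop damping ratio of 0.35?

Closed-loop characteristic equation: s² + 1.3s + K_p·6.4 = 0.
So ω_n = √(6.4K_p) and 2ζω_n = 1.3, giving ζ = 1.3/(2√(6.4K_p)).
Setting ζ = 0.35: √(6.4K_p) = 1.3/(2·0.35) = 1.857, so K_p = 3.449/6.4 = 0.539.

K_p = 0.539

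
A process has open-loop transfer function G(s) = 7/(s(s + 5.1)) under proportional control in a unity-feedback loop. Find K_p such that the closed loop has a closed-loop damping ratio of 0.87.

K_p = 1.23

Closed-loop characteristic equation: s² + 5.1s + K_p·7 = 0.
So ω_n = √(7K_p) and 2ζω_n = 5.1, giving ζ = 5.1/(2√(7K_p)).
Setting ζ = 0.87: √(7K_p) = 5.1/(2·0.87) = 2.931, so K_p = 8.591/7 = 1.23.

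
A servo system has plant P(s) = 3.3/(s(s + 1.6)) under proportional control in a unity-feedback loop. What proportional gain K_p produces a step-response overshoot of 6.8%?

K_p = 0.459

From %OS = 100·exp(−πζ/√(1−ζ²)) = 6.8%, ζ = −ln(0.068)/√(π²+ln²(0.068)) = 0.6502.
Characteristic equation s² + 1.6s + 3.3K_p = 0 gives ζ = 1.6/(2√(3.3K_p)).
Setting ζ = 0.6502: √(3.3K_p) = 1.6/(2·0.6502) = 1.23, so K_p = 1.514/3.3 = 0.459.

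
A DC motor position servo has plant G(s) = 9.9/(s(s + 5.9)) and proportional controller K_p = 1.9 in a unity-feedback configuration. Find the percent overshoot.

The closed-loop denominator s² + 5.9s + 18.81 gives ω_n = √18.81 = 4.337 and ζ = 5.9/(2ω_n) = 0.6802.
%OS = 100·exp(−πζ/√(1−ζ²)) = 100·exp(−π·0.6802/√0.5373) = 5.42%.

5.42%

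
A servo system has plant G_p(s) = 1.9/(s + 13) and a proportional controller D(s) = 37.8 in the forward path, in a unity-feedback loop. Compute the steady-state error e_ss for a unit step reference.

0.153

The loop is type 0. Static position error constant K_pos = D(0)·G_p(0) = 37.8·0.1462 = 5.525.
Steady-state error to a unit step: e_ss = 1/(1+K_pos) = 1/6.525 = 0.153.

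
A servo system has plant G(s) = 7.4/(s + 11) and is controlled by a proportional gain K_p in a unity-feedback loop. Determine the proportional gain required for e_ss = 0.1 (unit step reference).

Steady-state error for a unit step on this type-0 loop is 1/(1 + K_p·G(0)).
G(0) = 0.6727. Require 1/(1 + K_p·0.6727) = 0.1, so 1 + 0.6727·K_p = 10.
K_p = (10 − 1)/0.6727 = 13.4.

K_p = 13.4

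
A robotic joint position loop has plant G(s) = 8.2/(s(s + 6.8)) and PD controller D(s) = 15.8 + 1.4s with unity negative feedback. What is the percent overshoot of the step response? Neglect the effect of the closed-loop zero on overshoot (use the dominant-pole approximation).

Forward path: (15.8 + 1.4s)·8.2/(s(s+6.8)). The closed-loop characteristic equation is s² + (6.8 + 8.2·1.4)s + 8.2·15.8 = 0.
That is s² + 18.28s + 129.6 = 0, so ω_n = 11.38 rad/s and ζ = 18.28/(2·11.38) = 0.803.
%OS = 100·exp(−πζ/√(1−ζ²)) = 1.45%.

1.45%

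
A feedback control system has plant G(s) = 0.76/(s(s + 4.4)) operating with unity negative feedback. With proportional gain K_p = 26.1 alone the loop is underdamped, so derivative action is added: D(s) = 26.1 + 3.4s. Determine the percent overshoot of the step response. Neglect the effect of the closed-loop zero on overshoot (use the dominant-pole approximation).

1.89%

Forward path: (26.1 + 3.4s)·0.76/(s(s+4.4)). The closed-loop characteristic equation is s² + (4.4 + 0.76·3.4)s + 0.76·26.1 = 0.
That is s² + 6.984s + 19.84 = 0, so ω_n = 4.454 rad/s and ζ = 6.984/(2·4.454) = 0.7841.
%OS = 100·exp(−πζ/√(1−ζ²)) = 1.89%.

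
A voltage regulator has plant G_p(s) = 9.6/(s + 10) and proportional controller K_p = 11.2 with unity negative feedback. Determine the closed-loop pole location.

s = -117.5

Closed-loop transfer function: T(s) = K_p·G_p(s)/(1 + K_p·G_p(s)) = 107.5/(s + 10 + 107.5) = 107.5/(s + 117.5).
The closed-loop pole is at s = −117.5.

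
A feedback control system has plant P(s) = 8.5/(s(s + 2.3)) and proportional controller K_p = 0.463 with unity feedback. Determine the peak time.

From 1 + K_pP(s) = 0: s² + 2.3s + 3.936 = 0 ⇒ ω_n = 1.984, ζ = 0.5797.
Damped frequency ω_d = ω_n√(1−ζ²) = 1.616 rad/s, so peak time T_p = π/ω_d = 1.94 s.

T_p = 1.94 s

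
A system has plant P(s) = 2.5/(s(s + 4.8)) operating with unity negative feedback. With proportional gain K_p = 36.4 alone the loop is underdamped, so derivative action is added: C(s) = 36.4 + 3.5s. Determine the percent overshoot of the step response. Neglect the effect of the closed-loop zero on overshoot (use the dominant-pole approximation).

Forward path: (36.4 + 3.5s)·2.5/(s(s+4.8)). The closed-loop characteristic equation is s² + (4.8 + 2.5·3.5)s + 2.5·36.4 = 0.
That is s² + 13.55s + 91 = 0, so ω_n = 9.539 rad/s and ζ = 13.55/(2·9.539) = 0.7102.
%OS = 100·exp(−πζ/√(1−ζ²)) = 4.2%.

4.2%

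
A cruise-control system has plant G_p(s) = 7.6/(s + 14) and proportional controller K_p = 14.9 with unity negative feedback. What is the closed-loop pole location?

Closed-loop transfer function: T(s) = K_p·G_p(s)/(1 + K_p·G_p(s)) = 113.2/(s + 14 + 113.2) = 113.2/(s + 127.2).
The closed-loop pole is at s = −127.2.

s = -127.2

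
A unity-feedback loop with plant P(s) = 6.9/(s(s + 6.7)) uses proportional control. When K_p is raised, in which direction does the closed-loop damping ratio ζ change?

ζ = 6.7/(2√(6.9K_p)); increasing K_p raises the denominator, so ζ falls.

decrease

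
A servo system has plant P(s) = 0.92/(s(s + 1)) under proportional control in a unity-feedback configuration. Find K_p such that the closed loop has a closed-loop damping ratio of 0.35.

Closed-loop characteristic equation: s² + 1s + K_p·0.92 = 0.
So ω_n = √(0.92K_p) and 2ζω_n = 1, giving ζ = 1/(2√(0.92K_p)).
Setting ζ = 0.35: √(0.92K_p) = 1/(2·0.35) = 1.429, so K_p = 2.041/0.92 = 2.22.

K_p = 2.22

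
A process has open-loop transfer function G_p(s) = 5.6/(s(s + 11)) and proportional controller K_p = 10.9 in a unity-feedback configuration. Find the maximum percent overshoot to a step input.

From 1 + K_pG_p(s) = 0: s² + 11s + 61.04 = 0 ⇒ ω_n = 7.813, ζ = 0.704.
%OS = 100·exp(−πζ/√(1−ζ²)) = 100·exp(−π·0.704/√0.5044) = 4.44%.

4.44%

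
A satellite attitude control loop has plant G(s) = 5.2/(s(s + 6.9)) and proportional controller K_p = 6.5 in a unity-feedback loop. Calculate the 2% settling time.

T_s ≈ 1.16 s

The closed-loop denominator s² + 6.9s + 33.8 gives ω_n = √33.8 = 5.814 and ζ = 6.9/(2ω_n) = 0.5934.
2% settling time T_s ≈ 4/(ζω_n) = 4/3.45 = 1.16 s.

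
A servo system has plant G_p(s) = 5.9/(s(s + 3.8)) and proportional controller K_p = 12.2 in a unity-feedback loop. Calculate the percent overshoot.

48.6%

The closed-loop denominator s² + 3.8s + 71.98 gives ω_n = √71.98 = 8.484 and ζ = 3.8/(2ω_n) = 0.2239.
%OS = 100·exp(−πζ/√(1−ζ²)) = 100·exp(−π·0.2239/√0.9498) = 48.6%.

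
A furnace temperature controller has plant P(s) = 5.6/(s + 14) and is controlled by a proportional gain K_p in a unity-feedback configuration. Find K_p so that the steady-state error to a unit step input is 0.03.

K_p = 80.8

Steady-state error for a unit step on this type-0 loop is 1/(1 + K_p·P(0)).
P(0) = 0.4. Require 1/(1 + K_p·0.4) = 0.03, so 1 + 0.4·K_p = 33.33.
K_p = (33.33 − 1)/0.4 = 80.8.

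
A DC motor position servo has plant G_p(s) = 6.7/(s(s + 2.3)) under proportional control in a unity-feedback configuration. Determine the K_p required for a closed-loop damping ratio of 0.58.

Closed-loop characteristic equation: s² + 2.3s + K_p·6.7 = 0.
So ω_n = √(6.7K_p) and 2ζω_n = 2.3, giving ζ = 2.3/(2√(6.7K_p)).
Setting ζ = 0.58: √(6.7K_p) = 2.3/(2·0.58) = 1.983, so K_p = 3.931/6.7 = 0.587.

K_p = 0.587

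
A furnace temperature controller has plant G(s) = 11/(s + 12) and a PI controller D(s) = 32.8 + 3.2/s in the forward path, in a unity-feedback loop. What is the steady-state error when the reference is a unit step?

The open loop D(s)G(s) has a pole at the origin (type 1), so the static position error constant is infinite and e_ss = 1/(1+∞) = 0.

0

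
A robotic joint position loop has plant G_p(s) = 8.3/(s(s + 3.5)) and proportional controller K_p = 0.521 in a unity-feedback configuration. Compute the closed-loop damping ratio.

The closed-loop denominator is s(s+3.5) + 0.521·8.3 = s² + 3.5s + 4.324.
Matching s² + 2ζω_n s + ω_n²: ω_n = √4.324 = 2.079 rad/s and 2ζω_n = 3.5, so ζ = 3.5/(2·2.079) = 0.842.

ζ = 0.842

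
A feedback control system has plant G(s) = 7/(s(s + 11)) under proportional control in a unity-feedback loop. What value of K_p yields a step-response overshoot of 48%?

K_p = 83.5

From %OS = 100·exp(−πζ/√(1−ζ²)) = 48%, ζ = −ln(0.48)/√(π²+ln²(0.48)) = 0.2275.
Characteristic equation s² + 11s + 7K_p = 0 gives ζ = 11/(2√(7K_p)).
Setting ζ = 0.2275: √(7K_p) = 11/(2·0.2275) = 24.18, so K_p = 584.5/7 = 83.5.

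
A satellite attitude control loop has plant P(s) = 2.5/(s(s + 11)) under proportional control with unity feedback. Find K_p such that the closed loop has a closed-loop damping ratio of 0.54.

Closed-loop characteristic equation: s² + 11s + K_p·2.5 = 0.
So ω_n = √(2.5K_p) and 2ζω_n = 11, giving ζ = 11/(2√(2.5K_p)).
Setting ζ = 0.54: √(2.5K_p) = 11/(2·0.54) = 10.19, so K_p = 103.7/2.5 = 41.5.

K_p = 41.5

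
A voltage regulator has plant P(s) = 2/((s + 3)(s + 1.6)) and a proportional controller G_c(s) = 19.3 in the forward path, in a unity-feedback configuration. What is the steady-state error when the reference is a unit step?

0.111

The loop is type 0. Static position error constant K_pos = G_c(0)·P(0) = 19.3·0.4167 = 8.042.
Steady-state error to a unit step: e_ss = 1/(1+K_pos) = 1/9.042 = 0.111.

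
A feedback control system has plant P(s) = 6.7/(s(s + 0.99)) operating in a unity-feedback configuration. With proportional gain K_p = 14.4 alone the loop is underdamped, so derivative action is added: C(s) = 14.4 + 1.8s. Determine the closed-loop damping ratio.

Forward path: (14.4 + 1.8s)·6.7/(s(s+0.99)). The closed-loop characteristic equation is s² + (0.99 + 6.7·1.8)s + 6.7·14.4 = 0.
That is s² + 13.05s + 96.48 = 0, so ω_n = 9.822 rad/s and ζ = 13.05/(2·9.822) = 0.6643.

ζ = 0.664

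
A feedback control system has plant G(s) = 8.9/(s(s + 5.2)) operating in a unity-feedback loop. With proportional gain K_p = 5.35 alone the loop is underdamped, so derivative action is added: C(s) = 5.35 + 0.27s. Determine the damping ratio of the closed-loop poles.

Forward path: (5.35 + 0.27s)·8.9/(s(s+5.2)). The closed-loop characteristic equation is s² + (5.2 + 8.9·0.27)s + 8.9·5.35 = 0.
That is s² + 7.603s + 47.62 = 0, so ω_n = 6.9 rad/s and ζ = 7.603/(2·6.9) = 0.5509.

ζ = 0.551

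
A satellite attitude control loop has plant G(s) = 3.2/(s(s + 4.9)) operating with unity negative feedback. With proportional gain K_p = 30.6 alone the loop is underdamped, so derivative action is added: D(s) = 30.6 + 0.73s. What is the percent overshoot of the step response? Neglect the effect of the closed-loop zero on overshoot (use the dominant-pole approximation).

29.1%

Forward path: (30.6 + 0.73s)·3.2/(s(s+4.9)). The closed-loop characteristic equation is s² + (4.9 + 3.2·0.73)s + 3.2·30.6 = 0.
That is s² + 7.236s + 97.92 = 0, so ω_n = 9.895 rad/s and ζ = 7.236/(2·9.895) = 0.3656.
%OS = 100·exp(−πζ/√(1−ζ²)) = 29.1%.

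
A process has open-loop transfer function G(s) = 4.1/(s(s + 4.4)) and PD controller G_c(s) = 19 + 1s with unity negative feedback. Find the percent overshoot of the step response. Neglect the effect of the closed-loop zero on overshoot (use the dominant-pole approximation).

Forward path: (19 + 1s)·4.1/(s(s+4.4)). The closed-loop characteristic equation is s² + (4.4 + 4.1·1)s + 4.1·19 = 0.
That is s² + 8.5s + 77.9 = 0, so ω_n = 8.826 rad/s and ζ = 8.5/(2·8.826) = 0.4815.
%OS = 100·exp(−πζ/√(1−ζ²)) = 17.8%.

17.8%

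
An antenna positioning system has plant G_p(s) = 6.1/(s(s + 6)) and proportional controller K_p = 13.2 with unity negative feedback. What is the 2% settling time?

The closed-loop denominator s² + 6s + 80.52 gives ω_n = √80.52 = 8.973 and ζ = 6/(2ω_n) = 0.3343.
2% settling time T_s ≈ 4/(ζω_n) = 4/3 = 1.33 s.

T_s ≈ 1.33 s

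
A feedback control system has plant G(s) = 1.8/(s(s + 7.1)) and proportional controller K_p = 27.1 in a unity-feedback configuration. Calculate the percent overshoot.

15.7%

From 1 + K_pG(s) = 0: s² + 7.1s + 48.78 = 0 ⇒ ω_n = 6.984, ζ = 0.5083.
%OS = 100·exp(−πζ/√(1−ζ²)) = 100·exp(−π·0.5083/√0.7416) = 15.7%.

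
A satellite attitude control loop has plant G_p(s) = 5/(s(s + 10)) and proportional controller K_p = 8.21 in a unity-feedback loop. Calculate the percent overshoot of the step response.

From 1 + K_pG_p(s) = 0: s² + 10s + 41.05 = 0 ⇒ ω_n = 6.407, ζ = 0.7804.
%OS = 100·exp(−πζ/√(1−ζ²)) = 100·exp(−π·0.7804/√0.391) = 1.98%.

1.98%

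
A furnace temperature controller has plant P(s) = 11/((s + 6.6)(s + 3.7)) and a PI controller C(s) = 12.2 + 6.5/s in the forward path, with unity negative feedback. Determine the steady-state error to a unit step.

The open loop C(s)P(s) has a pole at the origin (type 1), so the static position error constant is infinite and e_ss = 1/(1+∞) = 0.

0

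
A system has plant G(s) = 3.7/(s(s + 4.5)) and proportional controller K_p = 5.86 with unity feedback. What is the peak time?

T_p = 0.771 s

The closed-loop denominator s² + 4.5s + 21.68 gives ω_n = √21.68 = 4.656 and ζ = 4.5/(2ω_n) = 0.4832.
Damped frequency ω_d = ω_n√(1−ζ²) = 4.077 rad/s, so peak time T_p = π/ω_d = 0.771 s.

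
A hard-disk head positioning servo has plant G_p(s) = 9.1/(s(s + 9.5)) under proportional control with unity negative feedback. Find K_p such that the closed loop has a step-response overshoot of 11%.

From %OS = 100·exp(−πζ/√(1−ζ²)) = 11%, ζ = −ln(0.11)/√(π²+ln²(0.11)) = 0.5749.
Characteristic equation s² + 9.5s + 9.1K_p = 0 gives ζ = 9.5/(2√(9.1K_p)).
Setting ζ = 0.5749: √(9.1K_p) = 9.5/(2·0.5749) = 8.262, so K_p = 68.27/9.1 = 7.5.

K_p = 7.5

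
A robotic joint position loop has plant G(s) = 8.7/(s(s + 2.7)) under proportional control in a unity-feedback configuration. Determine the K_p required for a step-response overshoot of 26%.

K_p = 1.35

From %OS = 100·exp(−πζ/√(1−ζ²)) = 26%, ζ = −ln(0.26)/√(π²+ln²(0.26)) = 0.3941.
Characteristic equation s² + 2.7s + 8.7K_p = 0 gives ζ = 2.7/(2√(8.7K_p)).
Setting ζ = 0.3941: √(8.7K_p) = 2.7/(2·0.3941) = 3.426, so K_p = 11.74/8.7 = 1.35.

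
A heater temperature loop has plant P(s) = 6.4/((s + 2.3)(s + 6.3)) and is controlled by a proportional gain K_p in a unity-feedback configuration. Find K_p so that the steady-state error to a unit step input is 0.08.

Steady-state error for a unit step on this type-0 loop is 1/(1 + K_p·P(0)).
P(0) = 0.4417. Require 1/(1 + K_p·0.4417) = 0.08, so 1 + 0.4417·K_p = 12.5.
K_p = (12.5 − 1)/0.4417 = 26.

K_p = 26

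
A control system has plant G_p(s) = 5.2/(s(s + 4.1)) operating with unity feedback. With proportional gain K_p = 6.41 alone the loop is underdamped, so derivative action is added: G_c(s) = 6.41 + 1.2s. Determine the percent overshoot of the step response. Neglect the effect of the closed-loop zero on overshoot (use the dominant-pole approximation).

Forward path: (6.41 + 1.2s)·5.2/(s(s+4.1)). The closed-loop characteristic equation is s² + (4.1 + 5.2·1.2)s + 5.2·6.41 = 0.
That is s² + 10.34s + 33.33 = 0, so ω_n = 5.773 rad/s and ζ = 10.34/(2·5.773) = 0.8955.
%OS = 100·exp(−πζ/√(1−ζ²)) = 0.18%.

0.18%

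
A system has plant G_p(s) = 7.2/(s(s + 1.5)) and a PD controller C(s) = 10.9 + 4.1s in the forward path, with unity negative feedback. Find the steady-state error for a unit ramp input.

The loop has one pole at the origin (type 1). Velocity error constant K_v = lim_{s→0} s·C(s)G_p(s) = 10.9·7.2/1.5 = 52.32.
Steady-state error to a unit ramp: e_ss = 1/K_v = 0.0191.

0.0191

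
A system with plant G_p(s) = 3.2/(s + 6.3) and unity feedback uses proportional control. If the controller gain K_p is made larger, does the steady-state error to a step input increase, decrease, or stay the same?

decrease

The position error constant K_pos = K_p·G_p(0) grows with K_p, and e_ss = 1/(1+K_pos) falls.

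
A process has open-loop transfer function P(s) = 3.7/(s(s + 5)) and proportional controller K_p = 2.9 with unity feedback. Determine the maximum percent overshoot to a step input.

From 1 + K_pP(s) = 0: s² + 5s + 10.73 = 0 ⇒ ω_n = 3.276, ζ = 0.7632.
%OS = 100·exp(−πζ/√(1−ζ²)) = 100·exp(−π·0.7632/√0.4175) = 2.45%.

2.45%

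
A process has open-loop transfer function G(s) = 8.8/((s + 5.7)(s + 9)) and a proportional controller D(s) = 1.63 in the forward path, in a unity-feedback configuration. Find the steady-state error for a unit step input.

The loop is type 0. Static position error constant K_pos = D(0)·G(0) = 1.63·0.1715 = 0.2796.
Steady-state error to a unit step: e_ss = 1/(1+K_pos) = 1/1.28 = 0.781.

0.781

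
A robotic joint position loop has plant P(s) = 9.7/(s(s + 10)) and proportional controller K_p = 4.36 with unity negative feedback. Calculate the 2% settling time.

T_s ≈ 0.8 s

Closed-loop characteristic equation: s² + 10s + 42.29 = 0, so ω_n = 6.503 rad/s and ζ = 10/(2·6.503) = 0.7688.
2% settling time T_s ≈ 4/(ζω_n) = 4/5 = 0.8 s.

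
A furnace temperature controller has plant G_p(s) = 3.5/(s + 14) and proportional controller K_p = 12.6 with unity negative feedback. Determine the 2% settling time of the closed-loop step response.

Closed-loop transfer function: T(s) = K_p·G_p(s)/(1 + K_p·G_p(s)) = 44.1/(s + 14 + 44.1) = 44.1/(s + 58.1).
Time constant τ = 1/58.1 = 0.01721 s, so the 2% settling time is about 4τ = 0.0688 s.

T_s ≈ 0.0688 s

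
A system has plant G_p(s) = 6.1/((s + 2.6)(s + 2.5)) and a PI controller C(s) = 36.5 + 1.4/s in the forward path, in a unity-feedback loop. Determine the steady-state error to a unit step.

The open loop C(s)G_p(s) has a pole at the origin (type 1), so the static position error constant is infinite and e_ss = 1/(1+∞) = 0.

0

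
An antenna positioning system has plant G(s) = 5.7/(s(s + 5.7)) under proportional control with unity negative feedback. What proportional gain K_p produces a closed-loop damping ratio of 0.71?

K_p = 2.83

Closed-loop characteristic equation: s² + 5.7s + K_p·5.7 = 0.
So ω_n = √(5.7K_p) and 2ζω_n = 5.7, giving ζ = 5.7/(2√(5.7K_p)).
Setting ζ = 0.71: √(5.7K_p) = 5.7/(2·0.71) = 4.014, so K_p = 16.11/5.7 = 2.83.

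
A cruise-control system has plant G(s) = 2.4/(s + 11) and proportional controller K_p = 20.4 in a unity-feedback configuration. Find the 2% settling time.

Closed-loop transfer function: T(s) = K_p·G(s)/(1 + K_p·G(s)) = 48.96/(s + 11 + 48.96) = 48.96/(s + 59.96).
Time constant τ = 1/59.96 = 0.01668 s, so the 2% settling time is about 4τ = 0.0667 s.

T_s ≈ 0.0667 s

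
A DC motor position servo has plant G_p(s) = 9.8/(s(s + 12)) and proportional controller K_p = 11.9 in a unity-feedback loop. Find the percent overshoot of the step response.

12.3%

Closed-loop characteristic equation: s² + 12s + 116.6 = 0, so ω_n = 10.8 rad/s and ζ = 12/(2·10.8) = 0.5556.
%OS = 100·exp(−πζ/√(1−ζ²)) = 100·exp(−π·0.5556/√0.6913) = 12.3%.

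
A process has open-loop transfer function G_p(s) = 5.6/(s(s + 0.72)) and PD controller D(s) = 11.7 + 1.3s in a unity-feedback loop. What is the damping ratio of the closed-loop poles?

ζ = 0.494

Forward path: (11.7 + 1.3s)·5.6/(s(s+0.72)). The closed-loop characteristic equation is s² + (0.72 + 5.6·1.3)s + 5.6·11.7 = 0.
That is s² + 8s + 65.52 = 0, so ω_n = 8.094 rad/s and ζ = 8/(2·8.094) = 0.4942.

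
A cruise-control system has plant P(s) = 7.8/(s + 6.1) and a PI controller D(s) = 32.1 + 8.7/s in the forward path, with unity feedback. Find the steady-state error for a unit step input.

0

The open loop D(s)P(s) has a pole at the origin (type 1), so the static position error constant is infinite and e_ss = 1/(1+∞) = 0.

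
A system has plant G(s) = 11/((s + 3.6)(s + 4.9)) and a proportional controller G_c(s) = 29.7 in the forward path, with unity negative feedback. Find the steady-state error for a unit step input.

The loop is type 0. Static position error constant K_pos = G_c(0)·G(0) = 29.7·0.6236 = 18.52.
Steady-state error to a unit step: e_ss = 1/(1+K_pos) = 1/19.52 = 0.0512.

0.0512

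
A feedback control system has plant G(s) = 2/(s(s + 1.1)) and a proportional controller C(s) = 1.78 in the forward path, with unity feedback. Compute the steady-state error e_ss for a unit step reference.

0

The open loop C(s)G(s) has a pole at the origin (type 1), so the static position error constant is infinite and e_ss = 1/(1+∞) = 0.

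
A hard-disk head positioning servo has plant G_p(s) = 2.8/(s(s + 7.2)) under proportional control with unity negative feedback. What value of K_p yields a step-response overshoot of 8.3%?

K_p = 12

From %OS = 100·exp(−πζ/√(1−ζ²)) = 8.3%, ζ = −ln(0.083)/√(π²+ln²(0.083)) = 0.621.
Characteristic equation s² + 7.2s + 2.8K_p = 0 gives ζ = 7.2/(2√(2.8K_p)).
Setting ζ = 0.621: √(2.8K_p) = 7.2/(2·0.621) = 5.797, so K_p = 33.61/2.8 = 12.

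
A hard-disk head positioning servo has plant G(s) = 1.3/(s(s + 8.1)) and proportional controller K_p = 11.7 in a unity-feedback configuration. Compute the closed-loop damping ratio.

With unity feedback the closed-loop characteristic equation is s² + 8.1s + 11.7·1.3 = s² + 8.1s + 15.21 = 0.
So ω_n² = 15.21 ⇒ ω_n = 3.9 rad/s, and ζ = 8.1/(2ω_n) = 1.04.

ζ = 1.04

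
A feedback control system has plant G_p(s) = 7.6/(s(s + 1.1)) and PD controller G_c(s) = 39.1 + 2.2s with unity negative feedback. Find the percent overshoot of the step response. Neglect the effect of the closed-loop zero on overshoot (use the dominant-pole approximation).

15%

Forward path: (39.1 + 2.2s)·7.6/(s(s+1.1)). The closed-loop characteristic equation is s² + (1.1 + 7.6·2.2)s + 7.6·39.1 = 0.
That is s² + 17.82s + 297.2 = 0, so ω_n = 17.24 rad/s and ζ = 17.82/(2·17.24) = 0.5169.
%OS = 100·exp(−πζ/√(1−ζ²)) = 15%.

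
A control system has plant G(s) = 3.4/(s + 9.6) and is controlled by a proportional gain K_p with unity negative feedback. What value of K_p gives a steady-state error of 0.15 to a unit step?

K_p = 16

For a type-0 loop with proportional control, e_ss = 1/(1 + K_p·G(0)).
G(0) = 0.3542. Require 1/(1 + K_p·0.3542) = 0.15, so 1 + 0.3542·K_p = 6.667.
K_p = (6.667 − 1)/0.3542 = 16.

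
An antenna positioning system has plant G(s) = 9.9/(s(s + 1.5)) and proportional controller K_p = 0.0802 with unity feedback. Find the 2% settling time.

The closed-loop denominator s² + 1.5s + 0.794 gives ω_n = √0.794 = 0.8911 and ζ = 1.5/(2ω_n) = 0.8417.
2% settling time T_s ≈ 4/(ζω_n) = 4/0.75 = 5.33 s.

T_s ≈ 5.33 s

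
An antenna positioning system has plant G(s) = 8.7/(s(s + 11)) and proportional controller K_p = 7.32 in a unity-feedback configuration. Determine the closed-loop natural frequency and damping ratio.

1 + K_p·G(s) = 0 gives s² + 11s + 63.68 = 0.
So ω_n² = 63.68 ⇒ ω_n = 7.98 rad/s, and ζ = 11/(2ω_n) = 0.689.

ω_n = 7.98 rad/s, ζ = 0.689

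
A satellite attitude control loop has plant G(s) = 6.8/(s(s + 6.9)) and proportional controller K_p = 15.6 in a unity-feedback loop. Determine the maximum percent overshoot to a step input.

Closed-loop characteristic equation: s² + 6.9s + 106.1 = 0, so ω_n = 10.3 rad/s and ζ = 6.9/(2·10.3) = 0.335.
%OS = 100·exp(−πζ/√(1−ζ²)) = 100·exp(−π·0.335/√0.8878) = 32.7%.

32.7%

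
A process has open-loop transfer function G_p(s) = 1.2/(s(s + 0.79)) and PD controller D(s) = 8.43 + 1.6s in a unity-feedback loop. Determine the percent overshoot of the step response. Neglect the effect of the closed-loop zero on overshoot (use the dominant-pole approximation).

22.8%

Forward path: (8.43 + 1.6s)·1.2/(s(s+0.79)). The closed-loop characteristic equation is s² + (0.79 + 1.2·1.6)s + 1.2·8.43 = 0.
That is s² + 2.71s + 10.12 = 0, so ω_n = 3.181 rad/s and ζ = 2.71/(2·3.181) = 0.426.
%OS = 100·exp(−πζ/√(1−ζ²)) = 22.8%.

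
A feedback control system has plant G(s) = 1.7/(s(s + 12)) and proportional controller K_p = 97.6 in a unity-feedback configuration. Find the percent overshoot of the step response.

19.1%

Closed-loop characteristic equation: s² + 12s + 165.9 = 0, so ω_n = 12.88 rad/s and ζ = 12/(2·12.88) = 0.4658.
%OS = 100·exp(−πζ/√(1−ζ²)) = 100·exp(−π·0.4658/√0.783) = 19.1%.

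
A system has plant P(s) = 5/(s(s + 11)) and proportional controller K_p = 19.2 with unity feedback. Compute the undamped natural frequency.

ω_n = 9.8 rad/s

1 + K_p·P(s) = 0 gives s² + 11s + 96 = 0.
So ω_n² = 96 ⇒ ω_n = 9.798 rad/s, and ζ = 11/(2ω_n) = 0.561.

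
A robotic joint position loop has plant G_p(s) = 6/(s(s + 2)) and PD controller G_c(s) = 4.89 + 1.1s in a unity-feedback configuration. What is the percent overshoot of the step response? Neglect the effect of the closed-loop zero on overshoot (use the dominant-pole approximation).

1.66%

Forward path: (4.89 + 1.1s)·6/(s(s+2)). The closed-loop characteristic equation is s² + (2 + 6·1.1)s + 6·4.89 = 0.
That is s² + 8.6s + 29.34 = 0, so ω_n = 5.417 rad/s and ζ = 8.6/(2·5.417) = 0.7938.
%OS = 100·exp(−πζ/√(1−ζ²)) = 1.66%.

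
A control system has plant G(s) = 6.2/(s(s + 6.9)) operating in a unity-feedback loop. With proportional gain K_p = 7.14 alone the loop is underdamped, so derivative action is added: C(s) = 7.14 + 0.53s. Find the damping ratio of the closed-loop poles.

Forward path: (7.14 + 0.53s)·6.2/(s(s+6.9)). The closed-loop characteristic equation is s² + (6.9 + 6.2·0.53)s + 6.2·7.14 = 0.
That is s² + 10.19s + 44.27 = 0, so ω_n = 6.653 rad/s and ζ = 10.19/(2·6.653) = 0.7655.

ζ = 0.765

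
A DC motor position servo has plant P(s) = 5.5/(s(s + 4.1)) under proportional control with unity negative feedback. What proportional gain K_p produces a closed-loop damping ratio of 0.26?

K_p = 11.3

Closed-loop characteristic equation: s² + 4.1s + K_p·5.5 = 0.
So ω_n = √(5.5K_p) and 2ζω_n = 4.1, giving ζ = 4.1/(2√(5.5K_p)).
Setting ζ = 0.26: √(5.5K_p) = 4.1/(2·0.26) = 7.885, so K_p = 62.17/5.5 = 11.3.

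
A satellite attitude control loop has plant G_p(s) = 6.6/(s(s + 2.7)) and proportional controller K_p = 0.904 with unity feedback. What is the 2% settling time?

T_s ≈ 2.96 s

From 1 + K_pG_p(s) = 0: s² + 2.7s + 5.966 = 0 ⇒ ω_n = 2.443, ζ = 0.5527.
2% settling time T_s ≈ 4/(ζω_n) = 4/1.35 = 2.96 s.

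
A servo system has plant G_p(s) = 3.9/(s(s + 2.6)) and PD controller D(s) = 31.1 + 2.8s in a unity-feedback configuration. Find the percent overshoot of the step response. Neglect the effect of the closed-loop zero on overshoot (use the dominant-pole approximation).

8.69%

Forward path: (31.1 + 2.8s)·3.9/(s(s+2.6)). The closed-loop characteristic equation is s² + (2.6 + 3.9·2.8)s + 3.9·31.1 = 0.
That is s² + 13.52s + 121.3 = 0, so ω_n = 11.01 rad/s and ζ = 13.52/(2·11.01) = 0.6138.
%OS = 100·exp(−πζ/√(1−ζ²)) = 8.69%.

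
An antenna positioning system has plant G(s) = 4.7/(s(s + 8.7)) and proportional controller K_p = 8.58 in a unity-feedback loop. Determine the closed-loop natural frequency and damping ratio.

ω_n = 6.35 rad/s, ζ = 0.685

The closed-loop denominator is s(s+8.7) + 8.58·4.7 = s² + 8.7s + 40.33.
So ω_n² = 40.33 ⇒ ω_n = 6.35 rad/s, and ζ = 8.7/(2ω_n) = 0.685.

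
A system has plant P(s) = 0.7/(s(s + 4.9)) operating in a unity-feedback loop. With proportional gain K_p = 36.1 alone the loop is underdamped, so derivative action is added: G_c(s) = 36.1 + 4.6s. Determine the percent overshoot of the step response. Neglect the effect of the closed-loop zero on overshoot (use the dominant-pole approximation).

1.35%

Forward path: (36.1 + 4.6s)·0.7/(s(s+4.9)). The closed-loop characteristic equation is s² + (4.9 + 0.7·4.6)s + 0.7·36.1 = 0.
That is s² + 8.12s + 25.27 = 0, so ω_n = 5.027 rad/s and ζ = 8.12/(2·5.027) = 0.8077.
%OS = 100·exp(−πζ/√(1−ζ²)) = 1.35%.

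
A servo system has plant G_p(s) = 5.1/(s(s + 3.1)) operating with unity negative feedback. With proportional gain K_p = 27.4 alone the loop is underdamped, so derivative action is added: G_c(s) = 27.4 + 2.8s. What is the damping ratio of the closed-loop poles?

Forward path: (27.4 + 2.8s)·5.1/(s(s+3.1)). The closed-loop characteristic equation is s² + (3.1 + 5.1·2.8)s + 5.1·27.4 = 0.
That is s² + 17.38s + 139.7 = 0, so ω_n = 11.82 rad/s and ζ = 17.38/(2·11.82) = 0.7351.

ζ = 0.735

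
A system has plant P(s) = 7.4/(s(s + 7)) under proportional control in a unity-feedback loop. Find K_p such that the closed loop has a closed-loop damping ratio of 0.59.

Closed-loop characteristic equation: s² + 7s + K_p·7.4 = 0.
So ω_n = √(7.4K_p) and 2ζω_n = 7, giving ζ = 7/(2√(7.4K_p)).
Setting ζ = 0.59: √(7.4K_p) = 7/(2·0.59) = 5.932, so K_p = 35.19/7.4 = 4.76.

K_p = 4.76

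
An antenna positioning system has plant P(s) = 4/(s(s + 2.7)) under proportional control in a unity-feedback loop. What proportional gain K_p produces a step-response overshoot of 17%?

K_p = 1.89

From %OS = 100·exp(−πζ/√(1−ζ²)) = 17%, ζ = −ln(0.17)/√(π²+ln²(0.17)) = 0.4913.
Characteristic equation s² + 2.7s + 4K_p = 0 gives ζ = 2.7/(2√(4K_p)).
Setting ζ = 0.4913: √(4K_p) = 2.7/(2·0.4913) = 2.748, so K_p = 7.551/4 = 1.89.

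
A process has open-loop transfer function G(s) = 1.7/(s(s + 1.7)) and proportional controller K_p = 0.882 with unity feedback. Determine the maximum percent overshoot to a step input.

4.83%

Closed-loop characteristic equation: s² + 1.7s + 1.499 = 0, so ω_n = 1.224 rad/s and ζ = 1.7/(2·1.224) = 0.6942.
%OS = 100·exp(−πζ/√(1−ζ²)) = 100·exp(−π·0.6942/√0.5181) = 4.83%.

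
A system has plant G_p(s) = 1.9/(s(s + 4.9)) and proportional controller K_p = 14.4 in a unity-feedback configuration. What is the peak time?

T_p = 0.68 s

Closed-loop characteristic equation: s² + 4.9s + 27.36 = 0, so ω_n = 5.231 rad/s and ζ = 4.9/(2·5.231) = 0.4684.
Damped frequency ω_d = ω_n√(1−ζ²) = 4.621 rad/s, so peak time T_p = π/ω_d = 0.68 s.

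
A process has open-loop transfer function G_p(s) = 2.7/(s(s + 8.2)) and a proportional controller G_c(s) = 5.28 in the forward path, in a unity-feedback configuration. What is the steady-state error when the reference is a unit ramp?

0.575

The loop has one pole at the origin (type 1). Velocity error constant K_v = lim_{s→0} s·G_c(s)G_p(s) = 5.28·2.7/8.2 = 1.739.
Steady-state error to a unit ramp: e_ss = 1/K_v = 0.575.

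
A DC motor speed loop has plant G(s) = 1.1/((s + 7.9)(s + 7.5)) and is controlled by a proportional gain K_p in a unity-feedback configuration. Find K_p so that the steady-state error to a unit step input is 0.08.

K_p = 619

For a type-0 loop with proportional control, e_ss = 1/(1 + K_p·G(0)).
G(0) = 0.01857. Require 1/(1 + K_p·0.01857) = 0.08, so 1 + 0.01857·K_p = 12.5.
K_p = (12.5 − 1)/0.01857 = 619.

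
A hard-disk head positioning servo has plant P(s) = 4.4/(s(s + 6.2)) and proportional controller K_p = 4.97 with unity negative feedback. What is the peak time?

T_p = 0.897 s

From 1 + K_pP(s) = 0: s² + 6.2s + 21.87 = 0 ⇒ ω_n = 4.676, ζ = 0.6629.
Damped frequency ω_d = ω_n√(1−ζ²) = 3.501 rad/s, so peak time T_p = π/ω_d = 0.897 s.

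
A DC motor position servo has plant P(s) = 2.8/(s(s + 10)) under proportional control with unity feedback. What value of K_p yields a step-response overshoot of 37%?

K_p = 98.1

From %OS = 100·exp(−πζ/√(1−ζ²)) = 37%, ζ = −ln(0.37)/√(π²+ln²(0.37)) = 0.3017.
Characteristic equation s² + 10s + 2.8K_p = 0 gives ζ = 10/(2√(2.8K_p)).
Setting ζ = 0.3017: √(2.8K_p) = 10/(2·0.3017) = 16.57, so K_p = 274.6/2.8 = 98.1.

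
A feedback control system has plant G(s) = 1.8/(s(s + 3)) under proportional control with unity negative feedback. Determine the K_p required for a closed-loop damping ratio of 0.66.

K_p = 2.87

Closed-loop characteristic equation: s² + 3s + K_p·1.8 = 0.
So ω_n = √(1.8K_p) and 2ζω_n = 3, giving ζ = 3/(2√(1.8K_p)).
Setting ζ = 0.66: √(1.8K_p) = 3/(2·0.66) = 2.273, so K_p = 5.165/1.8 = 2.87.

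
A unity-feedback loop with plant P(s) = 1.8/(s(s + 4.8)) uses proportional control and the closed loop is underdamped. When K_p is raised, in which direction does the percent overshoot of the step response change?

ζ = 4.8/(2√(1.8K_p)) decreases as K_p grows; lower damping means more overshoot.

increase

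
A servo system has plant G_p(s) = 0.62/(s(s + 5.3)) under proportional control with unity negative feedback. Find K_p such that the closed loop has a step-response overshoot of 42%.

K_p = 160

From %OS = 100·exp(−πζ/√(1−ζ²)) = 42%, ζ = −ln(0.42)/√(π²+ln²(0.42)) = 0.2662.
Characteristic equation s² + 5.3s + 0.62K_p = 0 gives ζ = 5.3/(2√(0.62K_p)).
Setting ζ = 0.2662: √(0.62K_p) = 5.3/(2·0.2662) = 9.956, so K_p = 99.12/0.62 = 160.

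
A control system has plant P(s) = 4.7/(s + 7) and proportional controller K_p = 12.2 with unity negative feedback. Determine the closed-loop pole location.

Closed-loop transfer function: T(s) = K_p·P(s)/(1 + K_p·P(s)) = 57.34/(s + 7 + 57.34) = 57.34/(s + 64.34).
The closed-loop pole is at s = −64.34.

s = -64.34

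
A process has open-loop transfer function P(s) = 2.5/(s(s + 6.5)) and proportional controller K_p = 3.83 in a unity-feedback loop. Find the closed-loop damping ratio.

ζ = 1.05

1 + K_p·P(s) = 0 gives s² + 6.5s + 9.575 = 0.
Matching s² + 2ζω_n s + ω_n²: ω_n = √9.575 = 3.094 rad/s and 2ζω_n = 6.5, so ζ = 6.5/(2·3.094) = 1.05.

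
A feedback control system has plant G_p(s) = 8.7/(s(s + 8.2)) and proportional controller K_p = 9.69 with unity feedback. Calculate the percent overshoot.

From 1 + K_pG_p(s) = 0: s² + 8.2s + 84.3 = 0 ⇒ ω_n = 9.182, ζ = 0.4465.
%OS = 100·exp(−πζ/√(1−ζ²)) = 100·exp(−π·0.4465/√0.8006) = 20.8%.

20.8%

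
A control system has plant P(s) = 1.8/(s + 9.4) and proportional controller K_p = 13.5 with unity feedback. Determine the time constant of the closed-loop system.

Closed-loop transfer function: T(s) = K_p·P(s)/(1 + K_p·P(s)) = 24.3/(s + 9.4 + 24.3) = 24.3/(s + 33.7).
Time constant τ = 1/33.7 = 0.0297 s.

τ = 0.0297 s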